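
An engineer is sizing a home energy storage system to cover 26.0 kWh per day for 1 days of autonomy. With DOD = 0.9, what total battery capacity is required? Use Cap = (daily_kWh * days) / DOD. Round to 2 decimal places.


Total energy needed = daily * days = 26.0 * 1 = 26.0 kWh
Account for depth of discharge:
  Cap = total_energy / DOD = 26.0 / 0.9
  Cap = 28.89 kWh

28.89


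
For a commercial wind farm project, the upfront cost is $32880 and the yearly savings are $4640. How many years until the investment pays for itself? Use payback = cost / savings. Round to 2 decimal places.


Simple payback period = initial cost / annual savings
Payback = 32880 / 4640
Payback = 7.09 years

7.09


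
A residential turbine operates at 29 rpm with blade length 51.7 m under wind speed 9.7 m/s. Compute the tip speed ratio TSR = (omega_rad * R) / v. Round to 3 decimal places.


Convert rotational speed to rad/s:
  omega = 29 * 2 * pi / 60 = 3.0369 rad/s
Compute tip speed:
  v_tip = omega * R = 3.0369 * 51.7 = 157.006 m/s
Tip speed ratio:
  TSR = v_tip / v_wind = 157.006 / 9.7 = 16.186

16.186


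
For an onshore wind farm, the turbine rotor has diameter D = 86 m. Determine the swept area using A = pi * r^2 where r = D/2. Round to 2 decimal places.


Compute the rotor radius:
  r = D / 2 = 86 / 2 = 43.0 m
Calculate swept area:
  A = pi * r^2 = pi * 43.0^2
  A = 5808.80 m^2

5808.80


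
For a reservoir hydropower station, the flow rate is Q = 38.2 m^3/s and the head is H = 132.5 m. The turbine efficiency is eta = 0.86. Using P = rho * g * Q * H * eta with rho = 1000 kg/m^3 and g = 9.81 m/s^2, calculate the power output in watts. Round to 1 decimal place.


Apply the hydropower formula P = rho * g * Q * H * eta
rho * g = 1000 * 9.81 = 9810.0
P = 9810.0 * 38.2 * 132.5 * 0.86
P = 42701850.9 W

42701850.9


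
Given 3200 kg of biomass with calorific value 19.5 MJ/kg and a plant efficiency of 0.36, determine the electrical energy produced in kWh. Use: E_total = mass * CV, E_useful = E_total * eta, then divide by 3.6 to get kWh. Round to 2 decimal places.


Total energy = mass * CV = 3200 * 19.5 = 62400.0 MJ
Useful energy = total * eta = 62400.0 * 0.36 = 22464.0 MJ
Convert to kWh: 22464.0 / 3.6
Useful energy = 6240.00 kWh

6240.00


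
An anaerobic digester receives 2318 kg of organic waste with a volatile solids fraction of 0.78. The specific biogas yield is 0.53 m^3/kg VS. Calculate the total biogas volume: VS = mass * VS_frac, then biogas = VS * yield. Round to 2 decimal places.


Compute volatile solids:
  VS = mass * VS_fraction = 2318 * 0.78 = 1808.04 kg
Calculate biogas volume:
  Biogas = VS * specific_yield = 1808.04 * 0.53
  Biogas = 958.26 m^3

958.26


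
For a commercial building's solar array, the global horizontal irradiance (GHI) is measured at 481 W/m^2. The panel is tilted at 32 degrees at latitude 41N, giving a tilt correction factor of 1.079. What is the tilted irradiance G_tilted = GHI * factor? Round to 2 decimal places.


Identify the given values:
  GHI = 481 W/m^2, tilt correction factor = 1.079
Apply the formula G_tilted = GHI * factor:
  G_tilted = 481 * 1.079
  G_tilted = 519.00 W/m^2

519.00


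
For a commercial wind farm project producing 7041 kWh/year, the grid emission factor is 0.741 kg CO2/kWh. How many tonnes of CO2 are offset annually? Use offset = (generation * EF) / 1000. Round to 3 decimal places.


CO2 offset in kg = generation * emission_factor
CO2 offset = 7041 * 0.741 = 5217.38 kg
Convert to tonnes:
  CO2 offset = 5217.38 / 1000 = 5.217 tonnes

5.217


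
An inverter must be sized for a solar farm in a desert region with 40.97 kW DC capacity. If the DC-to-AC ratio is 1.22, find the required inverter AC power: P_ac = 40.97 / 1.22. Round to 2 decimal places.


The inverter AC capacity is determined by the DC/AC ratio.
Given: P_dc = 40.97 kW, DC/AC ratio = 1.22
P_ac = P_dc / ratio = 40.97 / 1.22
P_ac = 33.58 kW

33.58


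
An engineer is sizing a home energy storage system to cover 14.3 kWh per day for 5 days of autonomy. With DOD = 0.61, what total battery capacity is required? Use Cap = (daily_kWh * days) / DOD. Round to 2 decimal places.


Total energy needed = daily * days = 14.3 * 5 = 71.5 kWh
Account for depth of discharge:
  Cap = total_energy / DOD = 71.5 / 0.61
  Cap = 117.21 kWh

117.21


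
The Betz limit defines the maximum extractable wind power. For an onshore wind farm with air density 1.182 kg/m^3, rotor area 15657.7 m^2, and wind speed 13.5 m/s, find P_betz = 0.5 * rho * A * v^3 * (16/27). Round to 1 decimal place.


The Betz coefficient Cp_max = 16/27 = 0.5926
v^3 = 13.5^3 = 2460.375
P_betz = 0.5 * rho * A * v^3 * Cp_max
P_betz = 0.5 * 1.182 * 15657.7 * 2460.375 * 0.5926
P_betz = 13491895.6 W

13491895.6


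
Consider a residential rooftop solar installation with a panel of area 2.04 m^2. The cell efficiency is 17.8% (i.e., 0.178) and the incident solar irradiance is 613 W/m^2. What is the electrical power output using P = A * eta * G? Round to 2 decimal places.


Use the solar power formula P = A * eta * G.
Given: A = 2.04 m^2, eta = 0.178, G = 613 W/m^2
P = 2.04 * 0.178 * 613
P = 222.59 W

222.59


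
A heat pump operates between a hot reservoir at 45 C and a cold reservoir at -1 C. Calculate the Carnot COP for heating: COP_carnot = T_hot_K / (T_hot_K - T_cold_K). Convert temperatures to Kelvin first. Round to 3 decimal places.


Convert to Kelvin:
  T_hot = 45 + 273.15 = 318.15 K
  T_cold = -1 + 273.15 = 272.15 K
Apply Carnot COP formula:
  COP = T_hot_K / (T_hot_K - T_cold_K) = 318.15 / 46.0
  COP = 6.916

6.916


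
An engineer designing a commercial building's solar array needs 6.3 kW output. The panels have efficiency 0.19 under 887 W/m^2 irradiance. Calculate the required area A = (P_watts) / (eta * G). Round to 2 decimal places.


Convert target power to watts: P = 6.3 * 1000 = 6300.0 W
Compute denominator: eta * G = 0.19 * 887 = 168.53
Required area A = P / (eta * G) = 6300.0 / 168.53
A = 37.38 m^2

37.38


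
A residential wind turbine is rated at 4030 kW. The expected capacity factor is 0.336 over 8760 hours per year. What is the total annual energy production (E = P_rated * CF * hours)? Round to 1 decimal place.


Annual energy = rated_kW * capacity_factor * hours_per_year
Given: P_rated = 4030 kW, CF = 0.336, hours = 8760
E = 4030 * 0.336 * 8760
E = 11861740.8 kWh

11861740.8


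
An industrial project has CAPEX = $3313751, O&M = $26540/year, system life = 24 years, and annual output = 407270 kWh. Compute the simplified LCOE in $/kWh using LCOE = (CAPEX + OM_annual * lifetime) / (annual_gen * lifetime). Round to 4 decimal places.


Total cost = CAPEX + OM * lifetime = 3313751 + 26540 * 24 = 3313751 + 636960 = 3950711
Total generation = annual * lifetime = 407270 * 24 = 9774480 kWh
LCOE = 3950711 / 9774480
LCOE = 0.4042 $/kWh

0.4042


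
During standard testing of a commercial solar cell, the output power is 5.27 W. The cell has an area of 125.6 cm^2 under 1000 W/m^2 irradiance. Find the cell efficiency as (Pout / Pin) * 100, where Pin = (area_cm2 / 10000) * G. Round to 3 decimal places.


First compute the input power:
  Pin = area_cm2 / 10000 * G = 125.6 / 10000 * 1000 = 12.56 W
Then compute efficiency:
  Efficiency = (Pout / Pin) * 100 = (5.27 / 12.56) * 100
  Efficiency = 41.959%

41.959


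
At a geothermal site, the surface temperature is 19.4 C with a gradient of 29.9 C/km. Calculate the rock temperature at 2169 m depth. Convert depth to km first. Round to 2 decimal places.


Convert depth to km: 2169 / 1000 = 2.169 km
Temperature increase = gradient * depth_km = 29.9 * 2.169 = 64.85 C
Temperature at depth = T_surface + delta_T = 19.4 + 64.85
T = 84.25 C

84.25


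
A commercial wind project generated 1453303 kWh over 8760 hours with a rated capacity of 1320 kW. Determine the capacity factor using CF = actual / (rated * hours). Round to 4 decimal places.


Capacity factor = actual output / maximum possible output
Maximum possible = rated * hours = 1320 * 8760 = 11563200 kWh
CF = 1453303 / 11563200
CF = 0.1257

0.1257


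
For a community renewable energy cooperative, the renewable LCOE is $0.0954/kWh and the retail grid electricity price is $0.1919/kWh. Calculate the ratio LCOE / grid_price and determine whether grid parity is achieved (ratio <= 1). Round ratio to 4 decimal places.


Compare LCOE to grid price:
  LCOE = $0.0954/kWh, Grid price = $0.1919/kWh
  Ratio = LCOE / grid_price = 0.0954 / 0.1919 = 0.4971
  Grid parity achieved (ratio <= 1)? yes

0.4971


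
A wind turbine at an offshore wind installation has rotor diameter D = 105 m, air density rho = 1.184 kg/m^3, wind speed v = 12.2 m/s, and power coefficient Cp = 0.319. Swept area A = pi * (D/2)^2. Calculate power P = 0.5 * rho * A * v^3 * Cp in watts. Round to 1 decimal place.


Step 1 -- Compute swept area:
  A = pi * (D/2)^2 = pi * (105/2)^2 = 8659.01 m^2
Step 2 -- Apply wind power equation:
  P = 0.5 * rho * A * v^3 * Cp
  v^3 = 12.2^3 = 1815.848
  P = 0.5 * 1.184 * 8659.01 * 1815.848 * 0.319
  P = 2969343.0 W

2969343.0


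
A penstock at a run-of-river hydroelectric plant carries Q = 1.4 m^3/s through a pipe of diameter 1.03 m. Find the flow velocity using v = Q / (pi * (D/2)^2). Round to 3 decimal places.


Compute pipe cross-sectional area:
  A = pi * (D/2)^2 = pi * (1.03/2)^2 = 0.8332 m^2
Calculate velocity:
  v = Q / A = 1.4 / 0.8332
  v = 1.680 m/s

1.680


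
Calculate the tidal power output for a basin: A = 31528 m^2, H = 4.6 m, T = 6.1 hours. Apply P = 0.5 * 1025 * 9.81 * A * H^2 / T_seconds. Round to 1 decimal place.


Convert period to seconds: T = 6.1 * 3600 = 21960.0 s
H^2 = 4.6^2 = 21.16
P = 0.5 * rho * g * A * H^2 / T
P = 0.5 * 1025 * 9.81 * 31528 * 21.16 / 21960.0
P = 152736.4 W

152736.4


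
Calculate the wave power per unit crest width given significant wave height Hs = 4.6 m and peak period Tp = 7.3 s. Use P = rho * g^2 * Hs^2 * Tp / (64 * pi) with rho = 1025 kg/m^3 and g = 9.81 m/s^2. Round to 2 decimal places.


Apply wave power formula:
  g^2 = 9.81^2 = 96.2361
  Hs^2 = 4.6^2 = 21.16
  Numerator = rho * g^2 * Hs^2 * Tp = 1025 * 96.2361 * 21.16 * 7.3 = 15237032.84
  Denominator = 64 * pi = 201.0619
  P = 15237032.84 / 201.0619 = 75782.78 W/m

75782.78


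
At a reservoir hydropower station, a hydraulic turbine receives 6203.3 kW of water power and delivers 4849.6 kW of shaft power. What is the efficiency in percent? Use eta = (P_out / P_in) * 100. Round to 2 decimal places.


Turbine efficiency = (output power / input power) * 100
eta = (4849.6 / 6203.3) * 100
eta = 78.18%

78.18


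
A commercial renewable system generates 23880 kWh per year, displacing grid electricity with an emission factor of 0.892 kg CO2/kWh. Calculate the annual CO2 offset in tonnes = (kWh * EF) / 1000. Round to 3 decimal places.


CO2 offset in kg = generation * emission_factor
CO2 offset = 23880 * 0.892 = 21300.96 kg
Convert to tonnes:
  CO2 offset = 21300.96 / 1000 = 21.301 tonnes

21.301


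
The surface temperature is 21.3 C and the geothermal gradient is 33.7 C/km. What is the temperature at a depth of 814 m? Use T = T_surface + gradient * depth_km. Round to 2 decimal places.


Convert depth to km: 814 / 1000 = 0.814 km
Temperature increase = gradient * depth_km = 33.7 * 0.814 = 27.43 C
Temperature at depth = T_surface + delta_T = 21.3 + 27.43
T = 48.73 C

48.73


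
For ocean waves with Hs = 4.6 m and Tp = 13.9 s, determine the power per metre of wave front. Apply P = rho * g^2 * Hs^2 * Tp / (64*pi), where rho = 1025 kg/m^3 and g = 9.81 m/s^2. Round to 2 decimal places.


Apply wave power formula:
  g^2 = 9.81^2 = 96.2361
  Hs^2 = 4.6^2 = 21.16
  Numerator = rho * g^2 * Hs^2 * Tp = 1025 * 96.2361 * 21.16 * 13.9 = 29012980.34
  Denominator = 64 * pi = 201.0619
  P = 29012980.34 / 201.0619 = 144298.73 W/m

144298.73


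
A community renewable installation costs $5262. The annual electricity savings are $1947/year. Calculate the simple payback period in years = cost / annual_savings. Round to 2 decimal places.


Simple payback period = initial cost / annual savings
Payback = 5262 / 1947
Payback = 2.70 years

2.70


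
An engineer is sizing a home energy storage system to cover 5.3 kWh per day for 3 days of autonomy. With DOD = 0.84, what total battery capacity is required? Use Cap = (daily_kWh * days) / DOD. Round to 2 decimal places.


Total energy needed = daily * days = 5.3 * 3 = 15.9 kWh
Account for depth of discharge:
  Cap = total_energy / DOD = 15.9 / 0.84
  Cap = 18.93 kWh

18.93


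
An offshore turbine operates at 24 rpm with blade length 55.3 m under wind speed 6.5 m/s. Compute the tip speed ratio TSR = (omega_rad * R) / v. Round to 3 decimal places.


Convert rotational speed to rad/s:
  omega = 24 * 2 * pi / 60 = 2.5133 rad/s
Compute tip speed:
  v_tip = omega * R = 2.5133 * 55.3 = 138.984 m/s
Tip speed ratio:
  TSR = v_tip / v_wind = 138.984 / 6.5 = 21.382

21.382


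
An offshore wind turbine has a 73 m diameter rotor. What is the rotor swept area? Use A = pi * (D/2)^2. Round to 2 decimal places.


Compute the rotor radius:
  r = D / 2 = 73 / 2 = 36.5 m
Calculate swept area:
  A = pi * r^2 = pi * 36.5^2
  A = 4185.39 m^2

4185.39


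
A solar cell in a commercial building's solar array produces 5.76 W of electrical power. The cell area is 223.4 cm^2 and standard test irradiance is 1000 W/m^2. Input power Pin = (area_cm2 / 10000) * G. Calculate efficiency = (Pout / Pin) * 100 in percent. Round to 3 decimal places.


First compute the input power:
  Pin = area_cm2 / 10000 * G = 223.4 / 10000 * 1000 = 22.34 W
Then compute efficiency:
  Efficiency = (Pout / Pin) * 100 = (5.76 / 22.34) * 100
  Efficiency = 25.783%

25.783


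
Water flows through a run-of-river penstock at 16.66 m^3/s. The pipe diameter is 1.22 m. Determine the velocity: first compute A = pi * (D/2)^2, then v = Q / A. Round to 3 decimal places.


Compute pipe cross-sectional area:
  A = pi * (D/2)^2 = pi * (1.22/2)^2 = 1.169 m^2
Calculate velocity:
  v = Q / A = 16.66 / 1.169
  v = 14.252 m/s

14.252


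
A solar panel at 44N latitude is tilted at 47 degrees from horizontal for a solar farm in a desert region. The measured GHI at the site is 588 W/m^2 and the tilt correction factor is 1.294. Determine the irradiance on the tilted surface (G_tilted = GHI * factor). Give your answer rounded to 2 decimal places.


Identify the given values:
  GHI = 588 W/m^2, tilt correction factor = 1.294
Apply the formula G_tilted = GHI * factor:
  G_tilted = 588 * 1.294
  G_tilted = 760.87 W/m^2

760.87


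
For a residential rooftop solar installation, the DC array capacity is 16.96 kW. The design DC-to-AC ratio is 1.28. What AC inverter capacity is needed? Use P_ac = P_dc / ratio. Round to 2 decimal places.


The inverter AC capacity is determined by the DC/AC ratio.
Given: P_dc = 16.96 kW, DC/AC ratio = 1.28
P_ac = P_dc / ratio = 16.96 / 1.28
P_ac = 13.25 kW

13.25


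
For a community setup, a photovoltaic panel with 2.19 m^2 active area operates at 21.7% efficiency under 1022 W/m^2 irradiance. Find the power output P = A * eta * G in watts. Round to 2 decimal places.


Use the solar power formula P = A * eta * G.
Given: A = 2.19 m^2, eta = 0.217, G = 1022 W/m^2
P = 2.19 * 0.217 * 1022
P = 485.69 W

485.69


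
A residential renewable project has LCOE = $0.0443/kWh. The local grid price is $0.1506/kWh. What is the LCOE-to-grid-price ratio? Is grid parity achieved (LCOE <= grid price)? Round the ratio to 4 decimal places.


Compare LCOE to grid price:
  LCOE = $0.0443/kWh, Grid price = $0.1506/kWh
  Ratio = LCOE / grid_price = 0.0443 / 0.1506 = 0.2942
  Grid parity achieved (ratio <= 1)? yes

0.2942


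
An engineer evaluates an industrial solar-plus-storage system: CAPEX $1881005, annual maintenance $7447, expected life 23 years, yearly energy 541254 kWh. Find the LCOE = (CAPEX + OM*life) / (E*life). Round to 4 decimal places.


Total cost = CAPEX + OM * lifetime = 1881005 + 7447 * 23 = 1881005 + 171281 = 2052286
Total generation = annual * lifetime = 541254 * 23 = 12448842 kWh
LCOE = 2052286 / 12448842
LCOE = 0.1649 $/kWh

0.1649


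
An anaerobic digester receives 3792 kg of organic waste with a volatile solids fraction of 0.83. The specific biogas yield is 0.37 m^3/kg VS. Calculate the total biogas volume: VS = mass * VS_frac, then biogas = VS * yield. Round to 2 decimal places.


Compute volatile solids:
  VS = mass * VS_fraction = 3792 * 0.83 = 3147.36 kg
Calculate biogas volume:
  Biogas = VS * specific_yield = 3147.36 * 0.37
  Biogas = 1164.52 m^3

1164.52


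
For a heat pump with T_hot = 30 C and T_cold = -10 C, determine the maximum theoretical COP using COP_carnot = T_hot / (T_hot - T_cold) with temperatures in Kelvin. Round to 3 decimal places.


Convert to Kelvin:
  T_hot = 30 + 273.15 = 303.15 K
  T_cold = -10 + 273.15 = 263.15 K
Apply Carnot COP formula:
  COP = T_hot_K / (T_hot_K - T_cold_K) = 303.15 / 40.0
  COP = 7.579

7.579


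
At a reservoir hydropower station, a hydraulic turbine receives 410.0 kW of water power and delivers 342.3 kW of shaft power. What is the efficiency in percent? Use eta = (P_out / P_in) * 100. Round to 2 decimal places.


Turbine efficiency = (output power / input power) * 100
eta = (342.3 / 410.0) * 100
eta = 83.49%

83.49


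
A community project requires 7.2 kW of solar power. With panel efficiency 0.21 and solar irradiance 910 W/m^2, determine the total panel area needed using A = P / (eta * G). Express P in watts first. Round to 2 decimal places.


Convert target power to watts: P = 7.2 * 1000 = 7200.0 W
Compute denominator: eta * G = 0.21 * 910 = 191.1
Required area A = P / (eta * G) = 7200.0 / 191.1
A = 37.68 m^2

37.68


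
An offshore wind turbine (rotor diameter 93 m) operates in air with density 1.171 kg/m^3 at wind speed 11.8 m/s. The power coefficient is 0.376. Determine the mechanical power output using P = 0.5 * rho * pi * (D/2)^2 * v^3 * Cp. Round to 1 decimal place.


Step 1 -- Compute swept area:
  A = pi * (D/2)^2 = pi * (93/2)^2 = 6792.91 m^2
Step 2 -- Apply wind power equation:
  P = 0.5 * rho * A * v^3 * Cp
  v^3 = 11.8^3 = 1643.032
  P = 0.5 * 1.171 * 6792.91 * 1643.032 * 0.376
  P = 2457064.4 W

2457064.4


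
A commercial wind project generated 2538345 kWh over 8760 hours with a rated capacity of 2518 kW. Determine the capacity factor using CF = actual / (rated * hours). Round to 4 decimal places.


Capacity factor = actual output / maximum possible output
Maximum possible = rated * hours = 2518 * 8760 = 22057680 kWh
CF = 2538345 / 22057680
CF = 0.1151

0.1151


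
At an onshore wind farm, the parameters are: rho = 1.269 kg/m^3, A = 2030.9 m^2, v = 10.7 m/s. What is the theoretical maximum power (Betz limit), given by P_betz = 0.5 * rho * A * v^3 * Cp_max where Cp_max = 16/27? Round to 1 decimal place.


The Betz coefficient Cp_max = 16/27 = 0.5926
v^3 = 10.7^3 = 1225.043
P_betz = 0.5 * rho * A * v^3 * Cp_max
P_betz = 0.5 * 1.269 * 2030.9 * 1225.043 * 0.5926
P_betz = 935465.4 W

935465.4


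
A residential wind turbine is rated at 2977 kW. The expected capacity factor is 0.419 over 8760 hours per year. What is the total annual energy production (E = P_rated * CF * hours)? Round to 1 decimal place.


Annual energy = rated_kW * capacity_factor * hours_per_year
Given: P_rated = 2977 kW, CF = 0.419, hours = 8760
E = 2977 * 0.419 * 8760
E = 10926899.9 kWh

10926899.9


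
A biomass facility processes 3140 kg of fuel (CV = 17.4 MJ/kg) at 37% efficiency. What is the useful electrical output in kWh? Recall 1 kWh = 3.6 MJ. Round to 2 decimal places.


Total energy = mass * CV = 3140 * 17.4 = 54636.0 MJ
Useful energy = total * eta = 54636.0 * 0.37 = 20215.32 MJ
Convert to kWh: 20215.32 / 3.6
Useful energy = 5615.37 kWh

5615.37


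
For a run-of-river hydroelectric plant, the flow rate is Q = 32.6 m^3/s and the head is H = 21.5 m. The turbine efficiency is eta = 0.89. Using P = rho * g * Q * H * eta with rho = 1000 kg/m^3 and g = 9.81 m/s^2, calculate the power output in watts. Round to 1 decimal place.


Apply the hydropower formula P = rho * g * Q * H * eta
rho * g = 1000 * 9.81 = 9810.0
P = 9810.0 * 32.6 * 21.5 * 0.89
P = 6119487.8 W

6119487.8


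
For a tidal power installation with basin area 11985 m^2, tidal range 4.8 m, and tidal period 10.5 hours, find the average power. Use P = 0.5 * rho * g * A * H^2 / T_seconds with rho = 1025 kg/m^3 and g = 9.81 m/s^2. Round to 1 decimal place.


Convert period to seconds: T = 10.5 * 3600 = 37800.0 s
H^2 = 4.8^2 = 23.04
P = 0.5 * rho * g * A * H^2 / T
P = 0.5 * 1025 * 9.81 * 11985 * 23.04 / 37800.0
P = 36727.5 W

36727.5


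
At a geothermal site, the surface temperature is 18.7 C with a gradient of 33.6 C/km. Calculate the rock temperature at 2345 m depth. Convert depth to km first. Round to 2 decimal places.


Convert depth to km: 2345 / 1000 = 2.345 km
Temperature increase = gradient * depth_km = 33.6 * 2.345 = 78.79 C
Temperature at depth = T_surface + delta_T = 18.7 + 78.79
T = 97.49 C

97.49


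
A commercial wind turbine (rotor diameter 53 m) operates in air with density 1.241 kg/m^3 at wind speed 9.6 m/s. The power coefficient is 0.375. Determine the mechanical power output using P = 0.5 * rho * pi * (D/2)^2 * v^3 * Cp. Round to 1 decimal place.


Step 1 -- Compute swept area:
  A = pi * (D/2)^2 = pi * (53/2)^2 = 2206.18 m^2
Step 2 -- Apply wind power equation:
  P = 0.5 * rho * A * v^3 * Cp
  v^3 = 9.6^3 = 884.736
  P = 0.5 * 1.241 * 2206.18 * 884.736 * 0.375
  P = 454180.4 W

454180.4


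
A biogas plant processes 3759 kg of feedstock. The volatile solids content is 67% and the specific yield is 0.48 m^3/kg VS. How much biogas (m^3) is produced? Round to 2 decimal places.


Compute volatile solids:
  VS = mass * VS_fraction = 3759 * 0.67 = 2518.53 kg
Calculate biogas volume:
  Biogas = VS * specific_yield = 2518.53 * 0.48
  Biogas = 1208.89 m^3

1208.89


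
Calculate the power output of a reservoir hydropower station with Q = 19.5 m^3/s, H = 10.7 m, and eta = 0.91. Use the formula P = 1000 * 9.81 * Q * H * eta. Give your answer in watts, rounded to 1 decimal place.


Apply the hydropower formula P = rho * g * Q * H * eta
rho * g = 1000 * 9.81 = 9810.0
P = 9810.0 * 19.5 * 10.7 * 0.91
P = 1862639.4 W

1862639.4


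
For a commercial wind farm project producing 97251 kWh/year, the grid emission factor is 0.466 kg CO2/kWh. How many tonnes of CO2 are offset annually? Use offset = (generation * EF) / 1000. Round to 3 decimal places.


CO2 offset in kg = generation * emission_factor
CO2 offset = 97251 * 0.466 = 45318.97 kg
Convert to tonnes:
  CO2 offset = 45318.97 / 1000 = 45.319 tonnes

45.319


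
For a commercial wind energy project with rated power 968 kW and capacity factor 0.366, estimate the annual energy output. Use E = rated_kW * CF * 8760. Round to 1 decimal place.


Annual energy = rated_kW * capacity_factor * hours_per_year
Given: P_rated = 968 kW, CF = 0.366, hours = 8760
E = 968 * 0.366 * 8760
E = 3103562.9 kWh

3103562.9


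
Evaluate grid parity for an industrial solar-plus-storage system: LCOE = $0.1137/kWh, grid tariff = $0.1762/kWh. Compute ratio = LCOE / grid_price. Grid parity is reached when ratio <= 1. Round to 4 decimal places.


Compare LCOE to grid price:
  LCOE = $0.1137/kWh, Grid price = $0.1762/kWh
  Ratio = LCOE / grid_price = 0.1137 / 0.1762 = 0.6453
  Grid parity achieved (ratio <= 1)? yes

0.6453


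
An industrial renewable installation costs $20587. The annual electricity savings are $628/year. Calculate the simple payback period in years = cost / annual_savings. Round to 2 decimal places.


Simple payback period = initial cost / annual savings
Payback = 20587 / 628
Payback = 32.78 years

32.78


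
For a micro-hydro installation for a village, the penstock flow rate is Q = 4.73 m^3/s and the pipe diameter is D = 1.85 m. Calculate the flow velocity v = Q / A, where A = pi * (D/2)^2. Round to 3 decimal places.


Compute pipe cross-sectional area:
  A = pi * (D/2)^2 = pi * (1.85/2)^2 = 2.688 m^2
Calculate velocity:
  v = Q / A = 4.73 / 2.688
  v = 1.760 m/s

1.760


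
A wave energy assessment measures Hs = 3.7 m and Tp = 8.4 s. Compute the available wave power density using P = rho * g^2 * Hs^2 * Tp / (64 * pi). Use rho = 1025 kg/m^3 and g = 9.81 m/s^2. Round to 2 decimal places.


Apply wave power formula:
  g^2 = 9.81^2 = 96.2361
  Hs^2 = 3.7^2 = 13.69
  Numerator = rho * g^2 * Hs^2 * Tp = 1025 * 96.2361 * 13.69 * 8.4 = 11343435.72
  Denominator = 64 * pi = 201.0619
  P = 11343435.72 / 201.0619 = 56417.62 W/m

56417.62


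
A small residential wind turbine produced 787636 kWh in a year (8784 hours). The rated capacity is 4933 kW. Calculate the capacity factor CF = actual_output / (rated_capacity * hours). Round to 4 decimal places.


Capacity factor = actual output / maximum possible output
Maximum possible = rated * hours = 4933 * 8784 = 43331472 kWh
CF = 787636 / 43331472
CF = 0.0182

0.0182


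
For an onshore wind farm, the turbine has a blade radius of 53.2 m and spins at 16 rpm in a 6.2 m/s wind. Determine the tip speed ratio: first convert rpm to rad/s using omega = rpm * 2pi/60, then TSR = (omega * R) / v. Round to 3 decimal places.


Convert rotational speed to rad/s:
  omega = 16 * 2 * pi / 60 = 1.6755 rad/s
Compute tip speed:
  v_tip = omega * R = 1.6755 * 53.2 = 89.137 m/s
Tip speed ratio:
  TSR = v_tip / v_wind = 89.137 / 6.2 = 14.377

14.377


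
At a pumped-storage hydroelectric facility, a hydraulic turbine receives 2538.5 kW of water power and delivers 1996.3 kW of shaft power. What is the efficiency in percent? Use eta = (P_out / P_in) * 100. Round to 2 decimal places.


Turbine efficiency = (output power / input power) * 100
eta = (1996.3 / 2538.5) * 100
eta = 78.64%

78.64


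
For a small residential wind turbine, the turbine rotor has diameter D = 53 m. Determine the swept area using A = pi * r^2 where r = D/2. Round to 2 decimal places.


Compute the rotor radius:
  r = D / 2 = 53 / 2 = 26.5 m
Calculate swept area:
  A = pi * r^2 = pi * 26.5^2
  A = 2206.18 m^2

2206.18


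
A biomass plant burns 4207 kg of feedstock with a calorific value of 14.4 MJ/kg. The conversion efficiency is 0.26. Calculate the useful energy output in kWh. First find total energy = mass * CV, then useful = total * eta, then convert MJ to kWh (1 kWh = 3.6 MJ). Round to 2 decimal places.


Total energy = mass * CV = 4207 * 14.4 = 60580.8 MJ
Useful energy = total * eta = 60580.8 * 0.26 = 15751.01 MJ
Convert to kWh: 15751.01 / 3.6
Useful energy = 4375.28 kWh

4375.28


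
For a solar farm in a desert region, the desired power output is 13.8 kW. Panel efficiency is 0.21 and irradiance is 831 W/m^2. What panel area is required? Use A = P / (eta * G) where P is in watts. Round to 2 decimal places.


Convert target power to watts: P = 13.8 * 1000 = 13800.0 W
Compute denominator: eta * G = 0.21 * 831 = 174.51
Required area A = P / (eta * G) = 13800.0 / 174.51
A = 79.08 m^2

79.08


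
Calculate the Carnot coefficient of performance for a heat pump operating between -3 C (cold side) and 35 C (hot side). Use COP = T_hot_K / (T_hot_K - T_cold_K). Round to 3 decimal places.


Convert to Kelvin:
  T_hot = 35 + 273.15 = 308.15 K
  T_cold = -3 + 273.15 = 270.15 K
Apply Carnot COP formula:
  COP = T_hot_K / (T_hot_K - T_cold_K) = 308.15 / 38.0
  COP = 8.109

8.109


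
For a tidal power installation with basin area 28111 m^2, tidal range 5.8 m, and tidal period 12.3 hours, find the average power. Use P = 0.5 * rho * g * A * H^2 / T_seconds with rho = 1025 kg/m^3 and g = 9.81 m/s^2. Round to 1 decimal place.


Convert period to seconds: T = 12.3 * 3600 = 44280.0 s
H^2 = 5.8^2 = 33.64
P = 0.5 * rho * g * A * H^2 / T
P = 0.5 * 1025 * 9.81 * 28111 * 33.64 / 44280.0
P = 107371.1 W

107371.1


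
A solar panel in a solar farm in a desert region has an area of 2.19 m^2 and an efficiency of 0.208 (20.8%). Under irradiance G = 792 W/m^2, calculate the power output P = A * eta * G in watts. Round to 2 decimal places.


Use the solar power formula P = A * eta * G.
Given: A = 2.19 m^2, eta = 0.208, G = 792 W/m^2
P = 2.19 * 0.208 * 792
P = 360.77 W

360.77


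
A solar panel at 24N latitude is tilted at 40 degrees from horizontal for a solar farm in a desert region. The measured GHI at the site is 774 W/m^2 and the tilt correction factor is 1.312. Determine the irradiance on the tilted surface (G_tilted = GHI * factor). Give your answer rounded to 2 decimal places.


Identify the given values:
  GHI = 774 W/m^2, tilt correction factor = 1.312
Apply the formula G_tilted = GHI * factor:
  G_tilted = 774 * 1.312
  G_tilted = 1015.49 W/m^2

1015.49


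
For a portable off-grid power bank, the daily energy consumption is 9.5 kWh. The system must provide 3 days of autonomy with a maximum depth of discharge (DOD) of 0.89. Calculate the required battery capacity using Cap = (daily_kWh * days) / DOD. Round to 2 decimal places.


Total energy needed = daily * days = 9.5 * 3 = 28.5 kWh
Account for depth of discharge:
  Cap = total_energy / DOD = 28.5 / 0.89
  Cap = 32.02 kWh

32.02


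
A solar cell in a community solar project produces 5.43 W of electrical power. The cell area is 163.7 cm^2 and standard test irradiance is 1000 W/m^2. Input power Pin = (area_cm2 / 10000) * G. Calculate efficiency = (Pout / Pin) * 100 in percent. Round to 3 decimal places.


First compute the input power:
  Pin = area_cm2 / 10000 * G = 163.7 / 10000 * 1000 = 16.37 W
Then compute efficiency:
  Efficiency = (Pout / Pin) * 100 = (5.43 / 16.37) * 100
  Efficiency = 33.170%

33.170


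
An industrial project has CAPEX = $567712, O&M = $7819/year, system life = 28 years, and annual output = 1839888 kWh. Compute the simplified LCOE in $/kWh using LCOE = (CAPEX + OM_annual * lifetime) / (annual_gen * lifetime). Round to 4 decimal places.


Total cost = CAPEX + OM * lifetime = 567712 + 7819 * 28 = 567712 + 218932 = 786644
Total generation = annual * lifetime = 1839888 * 28 = 51516864 kWh
LCOE = 786644 / 51516864
LCOE = 0.0153 $/kWh

0.0153


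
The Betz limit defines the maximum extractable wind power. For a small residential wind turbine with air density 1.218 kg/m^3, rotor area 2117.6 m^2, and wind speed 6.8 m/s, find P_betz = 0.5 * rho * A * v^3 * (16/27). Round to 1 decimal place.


The Betz coefficient Cp_max = 16/27 = 0.5926
v^3 = 6.8^3 = 314.432
P_betz = 0.5 * rho * A * v^3 * Cp_max
P_betz = 0.5 * 1.218 * 2117.6 * 314.432 * 0.5926
P_betz = 240294.7 W

240294.7


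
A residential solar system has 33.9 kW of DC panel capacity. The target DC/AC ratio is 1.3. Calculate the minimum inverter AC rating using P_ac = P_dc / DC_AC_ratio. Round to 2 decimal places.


The inverter AC capacity is determined by the DC/AC ratio.
Given: P_dc = 33.9 kW, DC/AC ratio = 1.3
P_ac = P_dc / ratio = 33.9 / 1.3
P_ac = 26.08 kW

26.08


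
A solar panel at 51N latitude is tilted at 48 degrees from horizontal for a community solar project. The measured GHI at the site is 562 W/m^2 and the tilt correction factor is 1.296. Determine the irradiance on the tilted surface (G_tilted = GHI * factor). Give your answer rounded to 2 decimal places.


Identify the given values:
  GHI = 562 W/m^2, tilt correction factor = 1.296
Apply the formula G_tilted = GHI * factor:
  G_tilted = 562 * 1.296
  G_tilted = 728.35 W/m^2

728.35


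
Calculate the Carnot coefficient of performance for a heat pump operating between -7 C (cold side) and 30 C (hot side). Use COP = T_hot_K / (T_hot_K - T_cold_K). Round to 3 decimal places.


Convert to Kelvin:
  T_hot = 30 + 273.15 = 303.15 K
  T_cold = -7 + 273.15 = 266.15 K
Apply Carnot COP formula:
  COP = T_hot_K / (T_hot_K - T_cold_K) = 303.15 / 37.0
  COP = 8.193

8.193


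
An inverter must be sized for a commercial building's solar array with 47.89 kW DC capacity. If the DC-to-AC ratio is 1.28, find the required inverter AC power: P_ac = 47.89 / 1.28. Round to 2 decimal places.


The inverter AC capacity is determined by the DC/AC ratio.
Given: P_dc = 47.89 kW, DC/AC ratio = 1.28
P_ac = P_dc / ratio = 47.89 / 1.28
P_ac = 37.41 kW

37.41


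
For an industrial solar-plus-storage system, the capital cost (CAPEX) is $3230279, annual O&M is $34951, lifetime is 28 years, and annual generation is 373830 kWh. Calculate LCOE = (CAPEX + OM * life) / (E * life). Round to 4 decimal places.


Total cost = CAPEX + OM * lifetime = 3230279 + 34951 * 28 = 3230279 + 978628 = 4208907
Total generation = annual * lifetime = 373830 * 28 = 10467240 kWh
LCOE = 4208907 / 10467240
LCOE = 0.4021 $/kWh

0.4021


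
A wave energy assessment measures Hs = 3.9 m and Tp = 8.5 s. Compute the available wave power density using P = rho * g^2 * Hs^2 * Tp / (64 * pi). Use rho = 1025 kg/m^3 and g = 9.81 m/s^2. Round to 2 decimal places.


Apply wave power formula:
  g^2 = 9.81^2 = 96.2361
  Hs^2 = 3.9^2 = 15.21
  Numerator = rho * g^2 * Hs^2 * Tp = 1025 * 96.2361 * 15.21 * 8.5 = 12752931.29
  Denominator = 64 * pi = 201.0619
  P = 12752931.29 / 201.0619 = 63427.88 W/m

63427.88


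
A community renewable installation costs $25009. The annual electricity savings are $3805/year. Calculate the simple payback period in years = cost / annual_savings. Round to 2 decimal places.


Simple payback period = initial cost / annual savings
Payback = 25009 / 3805
Payback = 6.57 years

6.57


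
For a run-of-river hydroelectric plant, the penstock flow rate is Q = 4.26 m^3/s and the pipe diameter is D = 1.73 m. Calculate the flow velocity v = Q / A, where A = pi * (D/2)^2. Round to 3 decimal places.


Compute pipe cross-sectional area:
  A = pi * (D/2)^2 = pi * (1.73/2)^2 = 2.3506 m^2
Calculate velocity:
  v = Q / A = 4.26 / 2.3506
  v = 1.812 m/s

1.812


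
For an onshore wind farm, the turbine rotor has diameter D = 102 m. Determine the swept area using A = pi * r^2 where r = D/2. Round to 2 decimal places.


Compute the rotor radius:
  r = D / 2 = 102 / 2 = 51.0 m
Calculate swept area:
  A = pi * r^2 = pi * 51.0^2
  A = 8171.28 m^2

8171.28


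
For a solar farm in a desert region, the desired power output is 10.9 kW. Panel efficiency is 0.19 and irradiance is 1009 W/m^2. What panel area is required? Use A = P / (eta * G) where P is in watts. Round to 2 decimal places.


Convert target power to watts: P = 10.9 * 1000 = 10900.0 W
Compute denominator: eta * G = 0.19 * 1009 = 191.71
Required area A = P / (eta * G) = 10900.0 / 191.71
A = 56.86 m^2

56.86


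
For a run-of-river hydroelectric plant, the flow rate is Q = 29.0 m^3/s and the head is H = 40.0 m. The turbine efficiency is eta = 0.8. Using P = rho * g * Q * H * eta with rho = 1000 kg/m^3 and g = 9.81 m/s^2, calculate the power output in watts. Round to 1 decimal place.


Apply the hydropower formula P = rho * g * Q * H * eta
rho * g = 1000 * 9.81 = 9810.0
P = 9810.0 * 29.0 * 40.0 * 0.8
P = 9103680.0 W

9103680.0


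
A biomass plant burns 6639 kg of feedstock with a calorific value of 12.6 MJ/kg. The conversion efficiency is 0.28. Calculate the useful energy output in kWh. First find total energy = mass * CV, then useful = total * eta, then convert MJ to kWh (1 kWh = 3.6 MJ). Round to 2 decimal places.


Total energy = mass * CV = 6639 * 12.6 = 83651.4 MJ
Useful energy = total * eta = 83651.4 * 0.28 = 23422.39 MJ
Convert to kWh: 23422.39 / 3.6
Useful energy = 6506.22 kWh

6506.22


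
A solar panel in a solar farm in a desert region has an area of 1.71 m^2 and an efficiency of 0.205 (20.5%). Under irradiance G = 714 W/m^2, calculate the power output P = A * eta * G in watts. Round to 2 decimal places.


Use the solar power formula P = A * eta * G.
Given: A = 1.71 m^2, eta = 0.205, G = 714 W/m^2
P = 1.71 * 0.205 * 714
P = 250.29 W

250.29


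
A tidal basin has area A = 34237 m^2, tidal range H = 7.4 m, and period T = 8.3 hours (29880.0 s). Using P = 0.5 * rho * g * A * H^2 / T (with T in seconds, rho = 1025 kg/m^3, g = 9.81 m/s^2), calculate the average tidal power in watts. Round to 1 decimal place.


Convert period to seconds: T = 8.3 * 3600 = 29880.0 s
H^2 = 7.4^2 = 54.76
P = 0.5 * rho * g * A * H^2 / T
P = 0.5 * 1025 * 9.81 * 34237 * 54.76 / 29880.0
P = 315457.9 W

315457.9


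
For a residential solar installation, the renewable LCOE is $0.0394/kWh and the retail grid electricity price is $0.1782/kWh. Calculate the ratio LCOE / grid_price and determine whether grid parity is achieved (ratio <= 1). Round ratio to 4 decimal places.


Compare LCOE to grid price:
  LCOE = $0.0394/kWh, Grid price = $0.1782/kWh
  Ratio = LCOE / grid_price = 0.0394 / 0.1782 = 0.2211
  Grid parity achieved (ratio <= 1)? yes

0.2211


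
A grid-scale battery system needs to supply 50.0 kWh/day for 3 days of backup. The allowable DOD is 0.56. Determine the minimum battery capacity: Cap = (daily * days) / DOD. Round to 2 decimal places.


Total energy needed = daily * days = 50.0 * 3 = 150.0 kWh
Account for depth of discharge:
  Cap = total_energy / DOD = 150.0 / 0.56
  Cap = 267.86 kWh

267.86


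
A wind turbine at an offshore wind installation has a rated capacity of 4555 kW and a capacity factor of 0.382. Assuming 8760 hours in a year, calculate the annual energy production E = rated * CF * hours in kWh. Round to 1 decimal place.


Annual energy = rated_kW * capacity_factor * hours_per_year
Given: P_rated = 4555 kW, CF = 0.382, hours = 8760
E = 4555 * 0.382 * 8760
E = 15242487.6 kWh

15242487.6


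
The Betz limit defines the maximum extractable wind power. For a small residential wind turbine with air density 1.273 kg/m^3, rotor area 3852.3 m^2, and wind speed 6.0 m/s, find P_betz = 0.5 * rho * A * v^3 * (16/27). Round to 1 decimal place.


The Betz coefficient Cp_max = 16/27 = 0.5926
v^3 = 6.0^3 = 216.0
P_betz = 0.5 * rho * A * v^3 * Cp_max
P_betz = 0.5 * 1.273 * 3852.3 * 216.0 * 0.5926
P_betz = 313854.6 W

313854.6


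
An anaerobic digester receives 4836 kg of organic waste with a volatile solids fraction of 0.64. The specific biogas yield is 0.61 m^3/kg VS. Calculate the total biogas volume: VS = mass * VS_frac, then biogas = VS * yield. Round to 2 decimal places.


Compute volatile solids:
  VS = mass * VS_fraction = 4836 * 0.64 = 3095.04 kg
Calculate biogas volume:
  Biogas = VS * specific_yield = 3095.04 * 0.61
  Biogas = 1887.97 m^3

1887.97


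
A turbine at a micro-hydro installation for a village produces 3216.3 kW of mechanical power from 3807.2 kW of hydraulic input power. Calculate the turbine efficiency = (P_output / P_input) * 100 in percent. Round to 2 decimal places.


Turbine efficiency = (output power / input power) * 100
eta = (3216.3 / 3807.2) * 100
eta = 84.48%

84.48


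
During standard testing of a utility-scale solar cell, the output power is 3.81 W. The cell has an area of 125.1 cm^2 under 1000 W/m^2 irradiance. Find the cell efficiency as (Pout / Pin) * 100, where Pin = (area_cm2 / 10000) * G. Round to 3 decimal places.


First compute the input power:
  Pin = area_cm2 / 10000 * G = 125.1 / 10000 * 1000 = 12.51 W
Then compute efficiency:
  Efficiency = (Pout / Pin) * 100 = (3.81 / 12.51) * 100
  Efficiency = 30.456%

30.456


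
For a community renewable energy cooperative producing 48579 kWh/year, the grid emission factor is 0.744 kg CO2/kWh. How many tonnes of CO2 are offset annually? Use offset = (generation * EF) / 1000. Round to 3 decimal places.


CO2 offset in kg = generation * emission_factor
CO2 offset = 48579 * 0.744 = 36142.78 kg
Convert to tonnes:
  CO2 offset = 36142.78 / 1000 = 36.143 tonnes

36.143


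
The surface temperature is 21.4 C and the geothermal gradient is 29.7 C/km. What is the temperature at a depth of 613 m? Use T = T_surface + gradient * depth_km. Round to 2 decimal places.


Convert depth to km: 613 / 1000 = 0.613 km
Temperature increase = gradient * depth_km = 29.7 * 0.613 = 18.21 C
Temperature at depth = T_surface + delta_T = 21.4 + 18.21
T = 39.61 C

39.61


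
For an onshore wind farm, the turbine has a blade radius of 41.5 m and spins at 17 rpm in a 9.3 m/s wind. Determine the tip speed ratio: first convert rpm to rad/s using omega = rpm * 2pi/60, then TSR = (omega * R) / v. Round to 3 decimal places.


Convert rotational speed to rad/s:
  omega = 17 * 2 * pi / 60 = 1.7802 rad/s
Compute tip speed:
  v_tip = omega * R = 1.7802 * 41.5 = 73.88 m/s
Tip speed ratio:
  TSR = v_tip / v_wind = 73.88 / 9.3 = 7.944

7.944
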